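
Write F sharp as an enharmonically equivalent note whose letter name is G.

Gb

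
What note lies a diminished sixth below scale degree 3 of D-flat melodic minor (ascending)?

Scale degree 3 of Db melodic minor (ascending) is Fb.
A diminished sixth (7 semitones) below Fb lands on the letter A, giving A.

A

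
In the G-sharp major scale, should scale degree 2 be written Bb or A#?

A#

Each scale degree takes a distinct letter name. Degree 2 of a scale on G must use the letter A.
A# and Bb are enharmonically the same pitch, but only A# uses the letter A, so it is the correct spelling here.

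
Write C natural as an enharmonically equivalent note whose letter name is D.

Plain D sits 2 semitones above C, so on the letter D the same pitch needs a double flat: Dbb.

Dbb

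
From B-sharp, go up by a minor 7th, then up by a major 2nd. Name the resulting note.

A minor seventh up from B# is A# (letter A, 10 semitones up).
A major second up from A# is B# (letter B, 2 semitones up).

B#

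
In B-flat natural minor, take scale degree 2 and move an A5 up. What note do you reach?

G#

Scale degree 2 of Bb natural minor is C.
An augmented fifth (8 semitones) above C lands on the letter G, giving G#.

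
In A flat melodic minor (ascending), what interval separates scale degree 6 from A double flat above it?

Scale degree 6 of Ab melodic minor (ascending) is F.
F up to Abb: letters F→A make it a third; 2 semitones makes it diminished.

diminished third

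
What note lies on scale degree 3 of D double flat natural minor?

Fbb

Degree 3 takes the letter 2 steps above D, which is F.
In natural minor, degree 3 sits 3 semitones above the tonic. Dbb + 3 semitones is pitch class 3, spelled on F as Fbb.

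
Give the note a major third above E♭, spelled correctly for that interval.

E up a major third is G#, so the target letter is G.
From Eb, a major third is 4 semitones up: G.

G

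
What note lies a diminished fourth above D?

Gb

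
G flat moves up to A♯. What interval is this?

doubly augmented second

Counting letters G–A gives a second.
Gb→A# = 4 semitones, 2 wider than the major second (2), so doubly augmented.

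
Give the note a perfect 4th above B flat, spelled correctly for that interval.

A fourth above B lands on the letter E.
A perfect fourth spans 5 semitones, so Bb moves to pitch class 3. On the letter E that is Eb.

Eb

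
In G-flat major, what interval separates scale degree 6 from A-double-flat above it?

diminished fourth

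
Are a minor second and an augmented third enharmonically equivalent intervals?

No

A minor second spans 1 semitone; an augmented third spans 5.
The spans differ, so they are not enharmonic equivalents.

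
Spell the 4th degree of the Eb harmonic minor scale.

Degree 4 takes the letter 3 steps above E, which is A.
In harmonic minor, degree 4 sits 5 semitones above the tonic. Eb + 5 semitones is pitch class 8, spelled on A as Ab.

Ab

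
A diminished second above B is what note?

Cb

B up a major second is C#, so the target letter is C.
From B, a diminished second is 0 semitones up: Cb.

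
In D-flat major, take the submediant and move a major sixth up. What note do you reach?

G

The submediant of Db major is Bb.
A major sixth (9 semitones) above Bb lands on the letter G, giving G.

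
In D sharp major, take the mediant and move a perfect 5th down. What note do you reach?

B#

The mediant of D# major is F##.
A perfect fifth (7 semitones) below F## lands on the letter B, giving B#.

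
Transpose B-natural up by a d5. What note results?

A fifth above B lands on the letter F.
A diminished fifth spans 6 semitones, so B moves to pitch class 5. On the letter F that is F.

F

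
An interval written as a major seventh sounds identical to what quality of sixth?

A major seventh spans 11 semitones.
A sixth spanning 11 semitones is doubly augmented (the major sixth is 9).

doubly augmented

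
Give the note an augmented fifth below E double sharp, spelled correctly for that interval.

A#

E down a perfect fifth is A, so the target letter is A.
From E##, an augmented fifth is 8 semitones down: A#.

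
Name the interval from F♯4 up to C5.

Counting letters F–G–A–B–C gives a fifth.
F#→C = 6 semitones, 1 narrower than the perfect fifth (7), so diminished.

diminished fifth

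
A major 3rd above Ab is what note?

A third above A lands on the letter C.
A major third spans 4 semitones, so Ab moves to pitch class 0. On the letter C that is C.

C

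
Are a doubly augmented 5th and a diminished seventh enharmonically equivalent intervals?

A doubly augmented fifth spans 9 semitones; a diminished seventh spans 9.
They are enharmonically equivalent.

Yes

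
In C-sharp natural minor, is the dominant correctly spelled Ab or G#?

Each scale degree takes a distinct letter name. Degree 5 of a scale on C must use the letter G.
G# and Ab are enharmonically the same pitch, but only G# uses the letter G, so it is the correct spelling here.

G#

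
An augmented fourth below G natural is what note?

Db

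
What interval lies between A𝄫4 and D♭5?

augmented fourth

Counting letters A–B–C–D gives a fourth.
Abb→Db = 6 semitones, 1 wider than the perfect fourth (5), so augmented.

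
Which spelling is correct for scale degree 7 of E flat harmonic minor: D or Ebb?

D

Each scale degree takes a distinct letter name. Degree 7 of a scale on E must use the letter D.
D and Ebb are enharmonically the same pitch, but only D uses the letter D, so it is the correct spelling here.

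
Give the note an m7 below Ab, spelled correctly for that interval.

Bb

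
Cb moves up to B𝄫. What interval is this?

Counting letters C–D–E–F–G–A–B gives a seventh.
Cb→Bbb = 10 semitones, 1 narrower than the major seventh (11), so minor.

minor seventh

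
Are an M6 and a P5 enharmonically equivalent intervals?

No

A major sixth spans 9 semitones; a perfect fifth spans 7.
The spans differ, so they are not enharmonic equivalents.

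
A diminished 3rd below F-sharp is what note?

D##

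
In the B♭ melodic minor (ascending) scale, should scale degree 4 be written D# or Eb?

Eb

Each scale degree takes a distinct letter name. Degree 4 of a scale on B must use the letter E.
Eb and D# are enharmonically the same pitch, but only Eb uses the letter E, so it is the correct spelling here.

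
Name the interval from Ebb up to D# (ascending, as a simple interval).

doubly augmented seventh

Counting letters E–F–G–A–B–C–D gives a seventh.
Ebb→D# = 13 semitones, 2 wider than the major seventh (11), so doubly augmented.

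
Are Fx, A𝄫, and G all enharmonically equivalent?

F## = pitch class 7 and Abb = pitch class 7 and G = pitch class 7 — the same pitch class, so they are enharmonic equivalents.

Yes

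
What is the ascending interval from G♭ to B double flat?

Counting letters G–A–B gives a third.
Gb→Bbb = 3 semitones, 1 narrower than the major third (4), so minor.

minor third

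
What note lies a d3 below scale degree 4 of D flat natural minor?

E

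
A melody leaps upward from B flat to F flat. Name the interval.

The letter names run B→F, a span of 4 letter steps, so the interval is some kind of fifth.
Bb to Fb is 6 semitones. A perfect fifth is 7, so 6 makes it diminished.

diminished fifth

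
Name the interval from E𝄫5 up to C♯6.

The letter names run E→C, a span of 5 letter steps, so the interval is some kind of sixth.
Ebb to C# is 11 semitones. A major sixth is 9, so 11 makes it doubly augmented.

doubly augmented sixth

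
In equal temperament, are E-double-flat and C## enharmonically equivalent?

Yes

Ebb = pitch class 2 and C## = pitch class 2 — the same pitch class, so they are enharmonic equivalents.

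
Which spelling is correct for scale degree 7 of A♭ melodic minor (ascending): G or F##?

Each scale degree takes a distinct letter name. Degree 7 of a scale on A must use the letter G.
G and F## are enharmonically the same pitch, but only G uses the letter G, so it is the correct spelling here.

G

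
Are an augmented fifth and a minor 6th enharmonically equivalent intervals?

An augmented fifth spans 8 semitones; a minor sixth spans 8.
They are enharmonically equivalent.

Yes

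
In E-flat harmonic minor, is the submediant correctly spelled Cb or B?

Cb

Each scale degree takes a distinct letter name. Degree 6 of a scale on E must use the letter C.
Cb and B are enharmonically the same pitch, but only Cb uses the letter C, so it is the correct spelling here.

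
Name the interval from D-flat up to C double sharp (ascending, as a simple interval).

doubly augmented seventh

The letter names run D→C, a span of 6 letter steps, so the interval is some kind of seventh.
Db to C## is 13 semitones. A major seventh is 11, so 13 makes it doubly augmented.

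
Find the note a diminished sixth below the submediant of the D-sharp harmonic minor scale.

D##

The submediant of D# harmonic minor is B.
A diminished sixth (7 semitones) below B lands on the letter D, giving D##.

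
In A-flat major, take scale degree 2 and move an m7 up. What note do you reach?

Ab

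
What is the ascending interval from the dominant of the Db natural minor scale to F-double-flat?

diminished sixth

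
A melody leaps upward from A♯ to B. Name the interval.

minor second

The letter names run A→B, a span of 1 letter step, so the interval is some kind of second.
A# to B is 1 semitone. A major second is 2, so 1 makes it minor.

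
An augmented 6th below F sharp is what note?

A sixth below F lands on the letter A.
An augmented sixth spans 10 semitones, so F# moves to pitch class 8. On the letter A that is Ab.

Ab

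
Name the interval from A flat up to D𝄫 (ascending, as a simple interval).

The letter names run A→D, a span of 3 letter steps, so the interval is some kind of fourth.
Ab to Dbb is 4 semitones. A perfect fourth is 5, so 4 makes it diminished.

diminished fourth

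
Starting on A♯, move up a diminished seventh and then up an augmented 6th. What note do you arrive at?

A diminished seventh up from A# is G (letter G, 9 semitones up).
An augmented sixth up from G is E# (letter E, 10 semitones up).

E#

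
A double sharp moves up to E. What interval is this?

doubly diminished fifth

The letter names run A→E, a span of 4 letter steps, so the interval is some kind of fifth.
A## to E is 5 semitones. A perfect fifth is 7, so 5 makes it doubly diminished.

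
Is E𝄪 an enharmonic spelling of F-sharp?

E## = pitch class 6 and F# = pitch class 6 — the same pitch class, so they are enharmonic equivalents.

Yes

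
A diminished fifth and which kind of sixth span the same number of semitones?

doubly diminished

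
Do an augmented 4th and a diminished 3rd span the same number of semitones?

No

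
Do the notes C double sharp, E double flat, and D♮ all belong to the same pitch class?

Yes

C## is pitch class 2; Ebb is pitch class 2; D is pitch class 2.
All spellings map to pitch class 2, so they are enharmonically equivalent.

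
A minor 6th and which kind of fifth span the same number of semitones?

A minor sixth spans 8 semitones.
A fifth spanning 8 semitones is augmented (the perfect fifth is 7).

augmented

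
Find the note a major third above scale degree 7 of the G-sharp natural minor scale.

Scale degree 7 of G# natural minor is F#.
A major third (4 semitones) above F# lands on the letter A, giving A#.

A#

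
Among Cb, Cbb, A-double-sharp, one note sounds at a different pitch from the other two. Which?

Cbb

In 12-tone equal temperament, enharmonic equivalents share a pitch class. Cb is pitch class 11; Cbb is pitch class 10; A## is pitch class 11.
Cb and A## share pitch class 11, while Cbb is pitch class 10.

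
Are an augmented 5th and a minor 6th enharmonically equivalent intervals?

An augmented fifth spans 8 semitones; a minor sixth spans 8.
They are enharmonically equivalent.

Yes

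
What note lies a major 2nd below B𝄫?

Abb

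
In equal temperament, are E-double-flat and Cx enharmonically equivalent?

Yes

Ebb = pitch class 2 and C## = pitch class 2 — the same pitch class, so they are enharmonic equivalents.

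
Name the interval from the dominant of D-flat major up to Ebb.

diminished fifth

The dominant of Db major is Ab.
Ab up to Ebb: letters A→E make it a fifth; 6 semitones makes it diminished.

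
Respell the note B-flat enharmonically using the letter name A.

A#

Plain A sits 1 semitone below Bb, so on the letter A the same pitch needs a sharp: A#.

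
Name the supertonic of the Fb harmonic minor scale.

Gb

Degree 2 takes the letter 1 step above F, which is G.
In harmonic minor, degree 2 sits 2 semitones above the tonic. Fb + 2 semitones is pitch class 6, spelled on G as Gb.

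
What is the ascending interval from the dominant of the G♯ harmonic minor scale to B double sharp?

The dominant of G# harmonic minor is D#.
D# up to B##: letters D→B make it a sixth; 10 semitones makes it augmented.

augmented sixth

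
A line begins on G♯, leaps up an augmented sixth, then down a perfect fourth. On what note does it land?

An augmented sixth up from G# is E## (letter E, 10 semitones up).
A perfect fourth down from E## is B## (letter B, 5 semitones down).

B##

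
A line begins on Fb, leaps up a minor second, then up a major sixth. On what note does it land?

Ebb

A minor second up from Fb is Gbb (letter G, 1 semitone up).
A major sixth up from Gbb is Ebb (letter E, 9 semitones up).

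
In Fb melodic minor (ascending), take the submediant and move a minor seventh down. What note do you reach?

Eb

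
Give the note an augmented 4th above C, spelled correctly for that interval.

F#

A fourth above C lands on the letter F.
An augmented fourth spans 6 semitones, so C moves to pitch class 6. On the letter F that is F#.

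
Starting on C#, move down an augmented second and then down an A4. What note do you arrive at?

An augmented second down from C# is Bb (letter B, 3 semitones down).
An augmented fourth down from Bb is Fb (letter F, 6 semitones down).

Fb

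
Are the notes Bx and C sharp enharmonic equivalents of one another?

Yes

B## = pitch class 1 and C# = pitch class 1 — the same pitch class, so they are enharmonic equivalents.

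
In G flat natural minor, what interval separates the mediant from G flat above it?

major sixth

The mediant of Gb natural minor is Bbb.
Bbb up to Gb: letters B→G make it a sixth; 9 semitones makes it major.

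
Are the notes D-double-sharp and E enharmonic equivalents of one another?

Yes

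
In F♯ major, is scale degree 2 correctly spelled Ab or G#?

G#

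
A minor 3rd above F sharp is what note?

A

A third above F lands on the letter A.
A minor third spans 3 semitones, so F# moves to pitch class 9. On the letter A that is A.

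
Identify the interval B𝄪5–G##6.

minor sixth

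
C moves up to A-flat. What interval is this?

Counting letters C–D–E–F–G–A gives a sixth.
C→Ab = 8 semitones, 1 narrower than the major sixth (9), so minor.

minor sixth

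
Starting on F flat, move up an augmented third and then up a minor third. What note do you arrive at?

An augmented third up from Fb is A (letter A, 5 semitones up).
A minor third up from A is C (letter C, 3 semitones up).

C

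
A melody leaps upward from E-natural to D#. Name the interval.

major seventh

The letter names run E→D, a span of 6 letter steps, so the interval is some kind of seventh.
E to D# is 11 semitones. A major seventh is 11, so 11 makes it major.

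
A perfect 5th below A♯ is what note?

D#

A down a perfect fifth is D, so the target letter is D.
From A#, a perfect fifth is 7 semitones down: D#.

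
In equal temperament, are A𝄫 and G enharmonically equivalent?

Abb = pitch class 7 and G = pitch class 7 — the same pitch class, so they are enharmonic equivalents.

Yes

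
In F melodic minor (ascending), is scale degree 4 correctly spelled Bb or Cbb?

Each scale degree takes a distinct letter name. Degree 4 of a scale on F must use the letter B.
Bb and Cbb are enharmonically the same pitch, but only Bb uses the letter B, so it is the correct spelling here.

Bb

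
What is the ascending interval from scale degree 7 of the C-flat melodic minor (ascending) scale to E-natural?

augmented fourth

Scale degree 7 of Cb melodic minor (ascending) is Bb.
Bb up to E: letters B→E make it a fourth; 6 semitones makes it augmented.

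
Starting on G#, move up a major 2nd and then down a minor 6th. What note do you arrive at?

C##

A major second up from G# is A# (letter A, 2 semitones up).
A minor sixth down from A# is C## (letter C, 8 semitones down).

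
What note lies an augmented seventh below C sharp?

C down a major seventh is Db, so the target letter is D.
From C#, an augmented seventh is 12 semitones down: Db.

Db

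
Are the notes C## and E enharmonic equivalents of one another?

No

Two spellings are enharmonically equivalent only if they share a pitch class.
Here C## → 2, E → 4; 2 ≠ 4, so they are not.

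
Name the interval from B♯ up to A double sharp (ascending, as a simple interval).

Counting letters B–C–D–E–F–G–A gives a seventh.
B#→A## = 11 semitones, exactly the major seventh.

major seventh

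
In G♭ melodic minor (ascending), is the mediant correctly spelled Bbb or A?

Each scale degree takes a distinct letter name. Degree 3 of a scale on G must use the letter B.
Bbb and A are enharmonically the same pitch, but only Bbb uses the letter B, so it is the correct spelling here.

Bbb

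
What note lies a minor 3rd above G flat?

G up a major third is B, so the target letter is B.
From Gb, a minor third is 3 semitones up: Bbb.

Bbb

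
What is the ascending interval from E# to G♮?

diminished third

The letter names run E→G, a span of 2 letter steps, so the interval is some kind of third.
E# to G is 2 semitones. A major third is 4, so 2 makes it diminished.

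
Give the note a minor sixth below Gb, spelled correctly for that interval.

A sixth below G lands on the letter B.
A minor sixth spans 8 semitones, so Gb moves to pitch class 10. On the letter B that is Bb.

Bb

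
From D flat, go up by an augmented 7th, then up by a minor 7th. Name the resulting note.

B

An augmented seventh up from Db is C# (letter C, 12 semitones up).
A minor seventh up from C# is B (letter B, 10 semitones up).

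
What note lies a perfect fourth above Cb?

C up a perfect fourth is F, so the target letter is F.
From Cb, a perfect fourth is 5 semitones up: Fb.

Fb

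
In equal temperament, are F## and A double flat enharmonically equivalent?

F## is pitch class 7; Abb is pitch class 7.
All spellings map to pitch class 7, so they are enharmonically equivalent.

Yes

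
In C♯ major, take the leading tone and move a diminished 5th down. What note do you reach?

The leading tone of C# major is B#.
A diminished fifth (6 semitones) below B# lands on the letter E, giving E##.

E##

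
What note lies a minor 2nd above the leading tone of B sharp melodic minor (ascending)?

B#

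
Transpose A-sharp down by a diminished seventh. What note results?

A seventh below A lands on the letter B.
A diminished seventh spans 9 semitones, so A# moves to pitch class 1. On the letter B that is B##.

B##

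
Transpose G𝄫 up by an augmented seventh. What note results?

F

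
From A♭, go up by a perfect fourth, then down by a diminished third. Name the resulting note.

B

A perfect fourth up from Ab is Db (letter D, 5 semitones up).
A diminished third down from Db is B (letter B, 2 semitones down).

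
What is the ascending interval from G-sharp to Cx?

The letter names run G→C, a span of 3 letter steps, so the interval is some kind of fourth.
G# to C## is 6 semitones. A perfect fourth is 5, so 6 makes it augmented.

augmented fourth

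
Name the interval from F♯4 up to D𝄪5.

augmented sixth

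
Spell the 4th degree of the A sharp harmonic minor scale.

D#

Degree 4 takes the letter 3 steps above A, which is D.
In harmonic minor, degree 4 sits 5 semitones above the tonic. A# + 5 semitones is pitch class 3, spelled on D as D#.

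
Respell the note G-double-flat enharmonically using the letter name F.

Gbb is pitch class 5. The letter F alone is pitch class 5.
Pitch class 5 on F needs no accidental: F.

F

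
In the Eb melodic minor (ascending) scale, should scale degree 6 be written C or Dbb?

C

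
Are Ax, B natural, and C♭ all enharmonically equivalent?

A## = pitch class 11 and B = pitch class 11 and Cb = pitch class 11 — the same pitch class, so they are enharmonic equivalents.

Yes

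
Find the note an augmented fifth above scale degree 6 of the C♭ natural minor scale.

Scale degree 6 of Cb natural minor is Abb.
An augmented fifth (8 semitones) above Abb lands on the letter E, giving Eb.

Eb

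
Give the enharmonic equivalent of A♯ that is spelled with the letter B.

A# is pitch class 10. The letter B alone is pitch class 11.
To reach pitch class 10 from B requires an offset of -1 semitone, i.e. flat: Bb.

Bb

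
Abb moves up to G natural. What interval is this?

augmented seventh

The letter names run A→G, a span of 6 letter steps, so the interval is some kind of seventh.
Abb to G is 12 semitones. A major seventh is 11, so 12 makes it augmented.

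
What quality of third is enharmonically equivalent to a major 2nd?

A major second spans 2 semitones.
A third spanning 2 semitones is diminished (the major third is 4).

diminished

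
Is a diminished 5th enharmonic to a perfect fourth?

A diminished fifth spans 6 semitones; a perfect fourth spans 5.
The spans differ, so they are not enharmonic equivalents.

No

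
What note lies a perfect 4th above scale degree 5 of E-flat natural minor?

Scale degree 5 of Eb natural minor is Bb.
A perfect fourth (5 semitones) above Bb lands on the letter E, giving Eb.

Eb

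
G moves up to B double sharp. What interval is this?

doubly augmented third

The letter names run G→B, a span of 2 letter steps, so the interval is some kind of third.
G to B## is 6 semitones. A major third is 4, so 6 makes it doubly augmented.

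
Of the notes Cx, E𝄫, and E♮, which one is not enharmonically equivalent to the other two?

In 12-tone equal temperament, enharmonic equivalents share a pitch class. C## is pitch class 2; Ebb is pitch class 2; E is pitch class 4.
C## and Ebb share pitch class 2, while E is pitch class 4.

E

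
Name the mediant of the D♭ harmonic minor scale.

Degree 3 takes the letter 2 steps above D, which is F.
In harmonic minor, degree 3 sits 3 semitones above the tonic. Db + 3 semitones is pitch class 4, spelled on F as Fb.

Fb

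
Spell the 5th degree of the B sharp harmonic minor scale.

The B# harmonic minor scale runs B# C## D# E# F## G# A##.
Degree 5 is F##.

F##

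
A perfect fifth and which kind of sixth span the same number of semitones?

diminished

A perfect fifth spans 7 semitones.
A sixth spanning 7 semitones is diminished (the major sixth is 9).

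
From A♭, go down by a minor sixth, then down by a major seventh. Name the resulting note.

A minor sixth down from Ab is C (letter C, 8 semitones down).
A major seventh down from C is Db (letter D, 11 semitones down).

Db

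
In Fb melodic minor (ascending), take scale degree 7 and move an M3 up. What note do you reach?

G

Scale degree 7 of Fb melodic minor (ascending) is Eb.
A major third (4 semitones) above Eb lands on the letter G, giving G.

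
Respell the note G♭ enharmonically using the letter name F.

F#

Gb is pitch class 6. The letter F alone is pitch class 5.
To reach pitch class 6 from F requires an offset of +1 semitone, i.e. sharp: F#.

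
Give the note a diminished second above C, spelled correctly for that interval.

Dbb

A second above C lands on the letter D.
A diminished second spans 0 semitones, so C moves to pitch class 0. On the letter D that is Dbb.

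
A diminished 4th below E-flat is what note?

E down a perfect fourth is B, so the target letter is B.
From Eb, a diminished fourth is 4 semitones down: B.

B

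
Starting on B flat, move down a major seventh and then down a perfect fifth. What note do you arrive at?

A major seventh down from Bb is Cb (letter C, 11 semitones down).
A perfect fifth down from Cb is Fb (letter F, 7 semitones down).

Fb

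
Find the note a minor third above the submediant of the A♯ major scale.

A#

The submediant of A# major is F##.
A minor third (3 semitones) above F## lands on the letter A, giving A#.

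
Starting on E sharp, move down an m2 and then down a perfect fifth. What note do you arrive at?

A minor second down from E# is D## (letter D, 1 semitone down).
A perfect fifth down from D## is G## (letter G, 7 semitones down).

G##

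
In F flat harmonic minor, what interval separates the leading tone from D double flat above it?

The leading tone of Fb harmonic minor is Eb.
Eb up to Dbb: letters E→D make it a seventh; 9 semitones makes it diminished.

diminished seventh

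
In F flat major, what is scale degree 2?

Degree 2 takes the letter 1 step above F, which is G.
In major, degree 2 sits 2 semitones above the tonic. Fb + 2 semitones is pitch class 6, spelled on G as Gb.

Gb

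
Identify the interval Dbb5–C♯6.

doubly augmented seventh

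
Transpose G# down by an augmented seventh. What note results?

G down a major seventh is Ab, so the target letter is A.
From G#, an augmented seventh is 12 semitones down: Ab.

Ab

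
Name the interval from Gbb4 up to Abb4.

major second

Counting letters G–A gives a second.
Gbb→Abb = 2 semitones, exactly the major second.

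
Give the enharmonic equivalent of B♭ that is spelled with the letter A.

A#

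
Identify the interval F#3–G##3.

augmented second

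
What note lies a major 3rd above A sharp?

C##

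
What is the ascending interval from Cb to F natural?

Counting letters C–D–E–F gives a fourth.
Cb→F = 6 semitones, 1 wider than the perfect fourth (5), so augmented.

augmented fourth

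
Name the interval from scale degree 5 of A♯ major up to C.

Scale degree 5 of A# major is E#.
E# up to C: letters E→C make it a sixth; 7 semitones makes it diminished.

diminished sixth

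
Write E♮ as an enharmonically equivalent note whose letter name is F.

Fb

E is pitch class 4. The letter F alone is pitch class 5.
To reach pitch class 4 from F requires an offset of -1 semitone, i.e. flat: Fb.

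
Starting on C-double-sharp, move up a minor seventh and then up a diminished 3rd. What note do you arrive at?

D

A minor seventh up from C## is B# (letter B, 10 semitones up).
A diminished third up from B# is D (letter D, 2 semitones up).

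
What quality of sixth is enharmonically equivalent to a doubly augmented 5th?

major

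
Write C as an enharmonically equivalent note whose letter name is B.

B#

C is pitch class 0. The letter B alone is pitch class 11.
To reach pitch class 0 from B requires an offset of +1 semitone, i.e. sharp: B#.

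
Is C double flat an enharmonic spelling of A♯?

Cbb = pitch class 10 and A# = pitch class 10 — the same pitch class, so they are enharmonic equivalents.

Yes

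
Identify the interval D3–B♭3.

Counting letters D–E–F–G–A–B gives a sixth.
D→Bb = 8 semitones, 1 narrower than the major sixth (9), so minor.

minor sixth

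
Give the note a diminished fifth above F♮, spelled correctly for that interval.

Cb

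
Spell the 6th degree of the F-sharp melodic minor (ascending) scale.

D#

Degree 6 takes the letter 5 steps above F, which is D.
In melodic minor (ascending), degree 6 sits 9 semitones above the tonic. F# + 9 semitones is pitch class 3, spelled on D as D#.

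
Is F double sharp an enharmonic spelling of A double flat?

Yes

F## is pitch class 7; Abb is pitch class 7.
All spellings map to pitch class 7, so they are enharmonically equivalent.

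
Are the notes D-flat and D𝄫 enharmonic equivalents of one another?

No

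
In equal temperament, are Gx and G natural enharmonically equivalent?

Two spellings are enharmonically equivalent only if they share a pitch class.
Here G## → 9, G → 7; 7 ≠ 9, so they are not.

No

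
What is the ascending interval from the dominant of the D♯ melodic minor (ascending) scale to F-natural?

diminished sixth

The dominant of D# melodic minor (ascending) is A#.
A# up to F: letters A→F make it a sixth; 7 semitones makes it diminished.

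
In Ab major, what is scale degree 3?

The Ab major scale runs Ab Bb C Db Eb F G.
Degree 3 is C.

C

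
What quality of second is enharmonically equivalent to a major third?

doubly augmented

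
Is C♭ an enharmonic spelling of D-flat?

No

Cb is pitch class 11; Db is pitch class 1.
The pitch classes differ (11 vs. 1), so they are not enharmonic equivalents.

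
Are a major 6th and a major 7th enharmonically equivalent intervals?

No

A major sixth spans 9 semitones; a major seventh spans 11.
The spans differ, so they are not enharmonic equivalents.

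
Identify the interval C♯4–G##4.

Counting letters C–D–E–F–G gives a fifth.
C#→G## = 8 semitones, 1 wider than the perfect fifth (7), so augmented.

augmented fifth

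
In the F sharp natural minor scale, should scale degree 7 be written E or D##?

E

Each scale degree takes a distinct letter name. Degree 7 of a scale on F must use the letter E.
E and D## are enharmonically the same pitch, but only E uses the letter E, so it is the correct spelling here.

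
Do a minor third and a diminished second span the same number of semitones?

No

A minor third spans 3 semitones; a diminished second spans 0.
The spans differ, so they are not enharmonic equivalents.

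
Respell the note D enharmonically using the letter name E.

D is pitch class 2. The letter E alone is pitch class 4.
To reach pitch class 2 from E requires an offset of -2 semitones, i.e. double flat: Ebb.

Ebb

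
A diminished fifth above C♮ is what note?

Gb

C up a perfect fifth is G, so the target letter is G.
From C, a diminished fifth is 6 semitones up: Gb.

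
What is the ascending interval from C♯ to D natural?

Counting letters C–D gives a second.
C#→D = 1 semitone, 1 narrower than the major second (2), so minor.

minor second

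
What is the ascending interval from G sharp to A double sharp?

Counting letters G–A gives a second.
G#→A## = 3 semitones, 1 wider than the major second (2), so augmented.

augmented second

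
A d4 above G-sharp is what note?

C

A fourth above G lands on the letter C.
A diminished fourth spans 4 semitones, so G# moves to pitch class 0. On the letter C that is C.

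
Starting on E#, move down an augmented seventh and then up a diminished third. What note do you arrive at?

Abb

An augmented seventh down from E# is F (letter F, 12 semitones down).
A diminished third up from F is Abb (letter A, 2 semitones up).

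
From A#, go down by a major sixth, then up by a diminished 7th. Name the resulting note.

A major sixth down from A# is C# (letter C, 9 semitones down).
A diminished seventh up from C# is Bb (letter B, 9 semitones up).

Bb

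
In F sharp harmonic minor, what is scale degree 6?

D

Degree 6 takes the letter 5 steps above F, which is D.
In harmonic minor, degree 6 sits 8 semitones above the tonic. F# + 8 semitones is pitch class 2, spelled on D as D.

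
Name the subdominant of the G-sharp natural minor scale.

Degree 4 takes the letter 3 steps above G, which is C.
In natural minor, degree 4 sits 5 semitones above the tonic. G# + 5 semitones is pitch class 1, spelled on C as C#.

C#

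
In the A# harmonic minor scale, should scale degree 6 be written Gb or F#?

Each scale degree takes a distinct letter name. Degree 6 of a scale on A must use the letter F.
F# and Gb are enharmonically the same pitch, but only F# uses the letter F, so it is the correct spelling here.

F#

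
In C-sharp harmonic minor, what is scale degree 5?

G#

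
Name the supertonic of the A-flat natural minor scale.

Degree 2 takes the letter 1 step above A, which is B.
In natural minor, degree 2 sits 2 semitones above the tonic. Ab + 2 semitones is pitch class 10, spelled on B as Bb.

Bb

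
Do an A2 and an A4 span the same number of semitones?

No

An augmented second spans 3 semitones; an augmented fourth spans 6.
The spans differ, so they are not enharmonic equivalents.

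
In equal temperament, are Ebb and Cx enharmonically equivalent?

Yes

Ebb = pitch class 2 and C## = pitch class 2 — the same pitch class, so they are enharmonic equivalents.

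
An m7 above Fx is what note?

F up a major seventh is E, so the target letter is E.
From F##, a minor seventh is 10 semitones up: E#.

E#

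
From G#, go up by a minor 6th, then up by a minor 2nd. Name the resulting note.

A minor sixth up from G# is E (letter E, 8 semitones up).
A minor second up from E is F (letter F, 1 semitone up).

F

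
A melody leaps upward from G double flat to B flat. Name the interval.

The letter names run G→B, a span of 2 letter steps, so the interval is some kind of third.
Gbb to Bb is 5 semitones. A major third is 4, so 5 makes it augmented.

augmented third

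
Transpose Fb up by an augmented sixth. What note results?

A sixth above F lands on the letter D.
An augmented sixth spans 10 semitones, so Fb moves to pitch class 2. On the letter D that is D.

D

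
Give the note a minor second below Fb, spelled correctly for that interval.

Eb

F down a major second is Eb, so the target letter is E.
From Fb, a minor second is 1 semitone down: Eb.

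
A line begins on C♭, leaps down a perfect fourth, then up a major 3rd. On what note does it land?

Bb

A perfect fourth down from Cb is Gb (letter G, 5 semitones down).
A major third up from Gb is Bb (letter B, 4 semitones up).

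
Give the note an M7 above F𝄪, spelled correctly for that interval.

A seventh above F lands on the letter E.
A major seventh spans 11 semitones, so F## moves to pitch class 6. On the letter E that is E##.

E##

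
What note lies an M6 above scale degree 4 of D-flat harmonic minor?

Eb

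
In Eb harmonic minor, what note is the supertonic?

The Eb harmonic minor scale runs Eb F Gb Ab Bb Cb D.
Degree 2 is F.

F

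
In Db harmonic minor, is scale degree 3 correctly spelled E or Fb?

Fb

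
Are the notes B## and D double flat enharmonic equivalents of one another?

B## is pitch class 1; Dbb is pitch class 0.
The pitch classes differ (1 vs. 0), so they are not enharmonic equivalents.

No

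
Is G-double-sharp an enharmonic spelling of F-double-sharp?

G## is pitch class 9; F## is pitch class 7.
The pitch classes differ (9 vs. 7), so they are not enharmonic equivalents.

No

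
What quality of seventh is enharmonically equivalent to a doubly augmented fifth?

A doubly augmented fifth spans 9 semitones.
A seventh spanning 9 semitones is diminished (the major seventh is 11).

diminished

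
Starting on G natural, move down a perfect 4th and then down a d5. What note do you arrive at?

G#

A perfect fourth down from G is D (letter D, 5 semitones down).
A diminished fifth down from D is G# (letter G, 6 semitones down).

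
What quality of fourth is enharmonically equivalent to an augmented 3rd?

An augmented third spans 5 semitones.
A fourth spanning 5 semitones is perfect (the perfect fourth is 5).

perfect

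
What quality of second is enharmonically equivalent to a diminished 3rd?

A diminished third spans 2 semitones.
A second spanning 2 semitones is major (the major second is 2).

major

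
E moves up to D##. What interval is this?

The letter names run E→D, a span of 6 letter steps, so the interval is some kind of seventh.
E to D## is 12 semitones. A major seventh is 11, so 12 makes it augmented.

augmented seventh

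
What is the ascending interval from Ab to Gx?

The letter names run A→G, a span of 6 letter steps, so the interval is some kind of seventh.
Ab to G## is 13 semitones. A major seventh is 11, so 13 makes it doubly augmented.

doubly augmented seventh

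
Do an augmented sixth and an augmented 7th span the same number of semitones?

An augmented sixth spans 10 semitones; an augmented seventh spans 12.
The spans differ, so they are not enharmonic equivalents.

No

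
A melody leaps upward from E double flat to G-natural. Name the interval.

augmented third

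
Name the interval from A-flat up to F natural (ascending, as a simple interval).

major sixth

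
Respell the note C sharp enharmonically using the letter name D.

Plain D sits 1 semitone above C#, so on the letter D the same pitch needs a flat: Db.

Db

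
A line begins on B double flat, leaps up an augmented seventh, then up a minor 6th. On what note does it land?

F

An augmented seventh up from Bbb is A (letter A, 12 semitones up).
A minor sixth up from A is F (letter F, 8 semitones up).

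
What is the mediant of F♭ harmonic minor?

Abb

Degree 3 takes the letter 2 steps above F, which is A.
In harmonic minor, degree 3 sits 3 semitones above the tonic. Fb + 3 semitones is pitch class 7, spelled on A as Abb.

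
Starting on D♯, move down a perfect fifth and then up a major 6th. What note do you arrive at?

E#

A perfect fifth down from D# is G# (letter G, 7 semitones down).
A major sixth up from G# is E# (letter E, 9 semitones up).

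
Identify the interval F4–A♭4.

minor third

Counting letters F–G–A gives a third.
F→Ab = 3 semitones, 1 narrower than the major third (4), so minor.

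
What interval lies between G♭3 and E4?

augmented sixth

Counting letters G–A–B–C–D–E gives a sixth.
Gb→E = 10 semitones, 1 wider than the major sixth (9), so augmented.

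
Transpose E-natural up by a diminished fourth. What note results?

Ab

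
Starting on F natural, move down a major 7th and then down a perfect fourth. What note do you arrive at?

Db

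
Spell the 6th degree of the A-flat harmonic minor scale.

Degree 6 takes the letter 5 steps above A, which is F.
In harmonic minor, degree 6 sits 8 semitones above the tonic. Ab + 8 semitones is pitch class 4, spelled on F as Fb.

Fb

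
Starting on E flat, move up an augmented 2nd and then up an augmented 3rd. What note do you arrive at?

A##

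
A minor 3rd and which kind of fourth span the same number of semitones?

doubly diminished

A minor third spans 3 semitones.
A fourth spanning 3 semitones is doubly diminished (the perfect fourth is 5).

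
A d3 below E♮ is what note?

C##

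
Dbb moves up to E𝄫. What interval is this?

Counting letters D–E gives a second.
Dbb→Ebb = 2 semitones, exactly the major second.

major second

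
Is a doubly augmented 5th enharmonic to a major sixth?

A doubly augmented fifth spans 9 semitones; a major sixth spans 9.
They are enharmonically equivalent.

Yes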